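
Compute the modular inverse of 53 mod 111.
44

gcd(53, 111) = 1, so the inverse exists.
Extended Euclidean algorithm on (111, 53):
111 = 2 × 53 + 5  ⟹  5 = (1)·111 + (-2)·53
53 = 10 × 5 + 3  ⟹  3 = (-10)·111 + (21)·53
5 = 1 × 3 + 2  ⟹  2 = (11)·111 + (-23)·53
3 = 1 × 2 + 1  ⟹  1 = (-21)·111 + (44)·53
So (44)·53 ≡ 1 (mod 111), i.e. 53^(-1) ≡ 44 (mod 111).
Check: 53 × 44 = 2332 ≡ 1 (mod 111)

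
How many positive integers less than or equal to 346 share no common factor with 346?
172

346 = 2 × 173
φ(n) = n × ∏(1 - 1/p) for each prime p dividing n
φ(346) = 346 × (1 - 1/2) × (1 - 1/173) = 172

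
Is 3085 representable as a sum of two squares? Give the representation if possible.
13² + 54² (a=13, b=54)

Factorization: 3085 = 5 × 617
By Fermat: n is sum of two squares iff every prime p ≡ 3 (mod 4) appears to even power.
All primes ≡ 3 (mod 4) appear to even power.
Search a = 0, 1, 2, … for 3085 - a² a perfect square: first hit at a = 13: 3085 - 169 = 2916 = 54².
3085 = 13² + 54² = 169 + 2916 ✓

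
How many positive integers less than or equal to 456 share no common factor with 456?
144

456 = 2^3 × 3 × 19
φ(n) = n × ∏(1 - 1/p) for each prime p dividing n
φ(456) = 456 × (1 - 1/2) × (1 - 1/3) × (1 - 1/19) = 144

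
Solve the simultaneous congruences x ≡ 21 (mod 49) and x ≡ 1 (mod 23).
70

Using Chinese Remainder Theorem:
M = 49 × 23 = 1127
M1 = 23, M2 = 49
y1 = 23^(-1) mod 49 = 32
y2 = 49^(-1) mod 23 = 8
x = (21×23×32 + 1×49×8) mod 1127 = 70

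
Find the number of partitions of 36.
17977

p(n) counts ways to write n as a sum of positive integers (order ignored).
Euler's pentagonal recurrence: p(k) = p(k-1) + p(k-2) - p(k-5) - p(k-7) + p(k-12) + p(k-15) - ... (offsets j(3j∓1)/2, signs ++--, p(0)=1, p(<0)=0).
DP table for k = 0..35: p(0)=1, p(1)=1, p(2)=2, p(3)=3, p(4)=5, p(5)=7, p(6)=11, p(7)=15, p(8)=22, p(9)=30, p(10)=42, p(11)=56, p(12)=77, p(13)=101, p(14)=135, p(15)=176, p(16)=231, p(17)=297, p(18)=385, p(19)=490, p(20)=627, p(21)=792, p(22)=1002, p(23)=1255, p(24)=1575, p(25)=1958, p(26)=2436, p(27)=3010, p(28)=3718, p(29)=4565, p(30)=5604, p(31)=6842, p(32)=8349, p(33)=10143, p(34)=12310, p(35)=14883.
Final step: p(36) = p(35) + p(34) - p(31) - p(29) + p(24) + p(21) - p(14) - p(10) + p(1)
= 14883 + 12310 - 6842 - 4565 + 1575 + 792 - 135 - 42 + 1
= 17977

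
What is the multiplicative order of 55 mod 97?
32

97 is prime, so ord(55) divides φ(97) = 96.
Divisors of 96: 1, 2, 3, 4, 6, 8, 12, 16, 24, 32, 48, 96.
Repeated squaring: 55^1 ≡ 55, 55^2 ≡ 18, 55^4 ≡ 33, 55^8 ≡ 22, 55^16 ≡ 96, 55^32 ≡ 1, 55^64 ≡ 1 (mod 97).
Test 55^d mod 97 for each divisor d in increasing order:
55^1 ≡ 55
55^2 ≡ 18
55^3 = 55^2·55^1 ≡ 20
55^4 ≡ 33
55^6 = 55^4·55^2 ≡ 12
55^8 ≡ 22
55^12 = 55^8·55^4 ≡ 47
55^16 ≡ 96
55^24 = 55^16·55^8 ≡ 75
55^32 ≡ 1  ← first divisor giving 1
The order is 32.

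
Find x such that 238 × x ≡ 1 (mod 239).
238

gcd(238, 239) = 1, so the inverse exists.
Extended Euclidean algorithm on (239, 238):
239 = 1 × 238 + 1  ⟹  1 = (1)·239 + (-1)·238
So (-1)·238 ≡ 1 (mod 239), i.e. 238^(-1) ≡ -1 ≡ 238 (mod 239).
Check: 238 × 238 = 56644 ≡ 1 (mod 239)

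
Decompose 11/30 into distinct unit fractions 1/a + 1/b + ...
1/3 + 1/30

Greedy algorithm:
11/30: ceiling(30/11) = 3, use 1/3
1/30: ceiling(30/1) = 30, use 1/30
Result: 11/30 = 1/3 + 1/30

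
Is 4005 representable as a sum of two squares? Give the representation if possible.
6² + 63² (a=6, b=63)

Factorization: 4005 = 3^2 × 5 × 89
By Fermat: n is sum of two squares iff every prime p ≡ 3 (mod 4) appears to even power.
All primes ≡ 3 (mod 4) appear to even power.
Search a = 0, 1, 2, … for 4005 - a² a perfect square: first hit at a = 6: 4005 - 36 = 3969 = 63².
4005 = 6² + 63² = 36 + 3969 ✓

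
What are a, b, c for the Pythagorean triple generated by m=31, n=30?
(61, 1860, 1861)

Euclid's formula: a = m² - n², b = 2mn, c = m² + n²
m = 31, n = 30
a = 31² - 30² = 961 - 900 = 61
b = 2 × 31 × 30 = 1860
c = 31² + 30² = 961 + 900 = 1861
Verification: 61² + 1860² = 3721 + 3459600 = 3463321 = 1861² ✓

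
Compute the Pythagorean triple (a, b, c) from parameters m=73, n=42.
(3565, 6132, 7093)

Euclid's formula: a = m² - n², b = 2mn, c = m² + n²
m = 73, n = 42
a = 73² - 42² = 5329 - 1764 = 3565
b = 2 × 73 × 42 = 6132
c = 73² + 42² = 5329 + 1764 = 7093
Verification: 3565² + 6132² = 12709225 + 37601424 = 50310649 = 7093² ✓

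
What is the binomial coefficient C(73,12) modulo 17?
0

Using Lucas' theorem:
Write n=73 and k=12 in base 17:
n in base 17: [4, 5]
k in base 17: [0, 12]
C(73,12) mod 17 = ∏ C(n_i, k_i) mod 17
Digit binomials (mod 17): C(4,0) = 1; C(5,12) = 0 (k_i > n_i)
Product: 1 × 0 = 0 ≡ 0 (mod 17)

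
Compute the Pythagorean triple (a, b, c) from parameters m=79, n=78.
(157, 12324, 12325)

Euclid's formula: a = m² - n², b = 2mn, c = m² + n²
m = 79, n = 78
a = 79² - 78² = 6241 - 6084 = 157
b = 2 × 79 × 78 = 12324
c = 79² + 78² = 6241 + 6084 = 12325
Verification: 157² + 12324² = 24649 + 151880976 = 151905625 = 12325² ✓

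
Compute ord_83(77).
41

83 is prime, so ord(77) divides φ(83) = 82.
Divisors of 82: 1, 2, 41, 82.
Repeated squaring: 77^1 ≡ 77, 77^2 ≡ 36, 77^4 ≡ 51, 77^8 ≡ 28, 77^16 ≡ 37, 77^32 ≡ 41, 77^64 ≡ 21 (mod 83).
Test 77^d mod 83 for each divisor d in increasing order:
77^1 ≡ 77
77^2 ≡ 36
77^41 = 77^32·77^8·77^1 ≡ 1  ← first divisor giving 1
The order is 41.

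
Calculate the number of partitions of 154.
60356673280

p(n) counts ways to write n as a sum of positive integers (order ignored).
Euler's pentagonal recurrence: p(k) = p(k-1) + p(k-2) - p(k-5) - p(k-7) + p(k-12) + p(k-15) - ... (offsets j(3j∓1)/2, signs ++--, p(0)=1, p(<0)=0).
DP table for k = 0..153: p(0)=1, p(1)=1, p(2)=2, p(3)=3, p(4)=5, p(5)=7, p(6)=11, p(7)=15, p(8)=22, p(9)=30, p(10)=42, p(11)=56, p(12)=77, p(13)=101, p(14)=135, p(15)=176, p(16)=231, p(17)=297, p(18)=385, p(19)=490, p(20)=627, p(21)=792, p(22)=1002, p(23)=1255, p(24)=1575, p(25)=1958, p(26)=2436, p(27)=3010, p(28)=3718, p(29)=4565, p(30)=5604, p(31)=6842, p(32)=8349, p(33)=10143, p(34)=12310, p(35)=14883, p(36)=17977, p(37)=21637, p(38)=26015, p(39)=31185, p(40)=37338, p(41)=44583, p(42)=53174, p(43)=63261, p(44)=75175, p(45)=89134, p(46)=105558, p(47)=124754, p(48)=147273, p(49)=173525, p(50)=204226, p(51)=239943, p(52)=281589, p(53)=329931, p(54)=386155, p(55)=451276, p(56)=526823, p(57)=614154, p(58)=715220, p(59)=831820, p(60)=966467, p(61)=1121505, p(62)=1300156, p(63)=1505499, p(64)=1741630, p(65)=2012558, p(66)=2323520, p(67)=2679689, p(68)=3087735, p(69)=3554345, p(70)=4087968, p(71)=4697205, p(72)=5392783, p(73)=6185689, p(74)=7089500, p(75)=8118264, p(76)=9289091, p(77)=10619863, p(78)=12132164, p(79)=13848650, p(80)=15796476, p(81)=18004327, p(82)=20506255, p(83)=23338469, p(84)=26543660, p(85)=30167357, p(86)=34262962, p(87)=38887673, p(88)=44108109, p(89)=49995925, p(90)=56634173, p(91)=64112359, p(92)=72533807, p(93)=82010177, p(94)=92669720, p(95)=104651419, p(96)=118114304, p(97)=133230930, p(98)=150198136, p(99)=169229875, p(100)=190569292, p(101)=214481126, p(102)=241265379, p(103)=271248950, p(104)=304801365, p(105)=342325709, p(106)=384276336, p(107)=431149389, p(108)=483502844, p(109)=541946240, p(110)=607163746, p(111)=679903203, p(112)=761002156, p(113)=851376628, p(114)=952050665, p(115)=1064144451, p(116)=1188908248, p(117)=1327710076, p(118)=1482074143, p(119)=1653668665, p(120)=1844349560, p(121)=2056148051, p(122)=2291320912, p(123)=2552338241, p(124)=2841940500, p(125)=3163127352, p(126)=3519222692, p(127)=3913864295, p(128)=4351078600, p(129)=4835271870, p(130)=5371315400, p(131)=5964539504, p(132)=6620830889, p(133)=7346629512, p(134)=8149040695, p(135)=9035836076, p(136)=10015581680, p(137)=11097645016, p(138)=12292341831, p(139)=13610949895, p(140)=15065878135, p(141)=16670689208, p(142)=18440293320, p(143)=20390982757, p(144)=22540654445, p(145)=24908858009, p(146)=27517052599, p(147)=30388671978, p(148)=33549419497, p(149)=37027355200, p(150)=40853235313, p(151)=45060624582, p(152)=49686288421, p(153)=54770336324.
Final step: p(154) = p(153) + p(152) - p(149) - p(147) + p(142) + p(139) - p(132) - p(128) + p(119) + p(114) - p(103) - p(97) + p(84) + p(77) - p(62) - p(54) + p(37) + p(28) - p(9)
= 54770336324 + 49686288421 - 37027355200 - 30388671978 + 18440293320 + 13610949895 - 6620830889 - 4351078600 + 1653668665 + 952050665 - 271248950 - 133230930 + 26543660 + 10619863 - 1300156 - 386155 + 21637 + 3718 - 30
= 60356673280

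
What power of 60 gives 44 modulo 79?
56

Baby-step giant-step with step n = ⌈√79⌉ = 9.
Baby steps 60^j mod 79 (j:value) for j=0..8: 0:1, 1:60, 2:45, 3:14, 4:50, 5:77, 6:38, 7:68, 8:51.
Giant-step multiplier: 60^(-9) ≡ 60^(78-9) = 60^69 ≡ 15 (mod 79).
Giant steps γ_i = 44·15^i mod 79: γ_0=44, γ_1=28, γ_2=25, γ_3=59, γ_4=16, γ_5=3, γ_6=45 (in table at j=2).
x = i·n + j = 6·9 + 2 = 56.
Check: 60^56 ≡ 44 (mod 79).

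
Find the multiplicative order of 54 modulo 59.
58

59 is prime, so ord(54) divides φ(59) = 58.
Divisors of 58: 1, 2, 29, 58.
Repeated squaring: 54^1 ≡ 54, 54^2 ≡ 25, 54^4 ≡ 35, 54^8 ≡ 45, 54^16 ≡ 19, 54^32 ≡ 7 (mod 59).
Test 54^d mod 59 for each divisor d in increasing order:
54^1 ≡ 54
54^2 ≡ 25
54^29 = 54^16·54^8·54^4·54^1 ≡ 58
54^58 = 54^32·54^16·54^8·54^2 ≡ 1  ← first divisor giving 1
The order is 58.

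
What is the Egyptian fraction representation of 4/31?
1/8 + 1/248

Greedy algorithm:
4/31: ceiling(31/4) = 8, use 1/8
1/248: ceiling(248/1) = 248, use 1/248
Result: 4/31 = 1/8 + 1/248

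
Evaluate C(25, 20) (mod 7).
0

Using Lucas' theorem:
Write n=25 and k=20 in base 7:
n in base 7: [3, 4]
k in base 7: [2, 6]
C(25,20) mod 7 = ∏ C(n_i, k_i) mod 7
Digit binomials (mod 7): C(3,2) = 3; C(4,6) = 0 (k_i > n_i)
Product: 3 × 0 = 0 ≡ 0 (mod 7)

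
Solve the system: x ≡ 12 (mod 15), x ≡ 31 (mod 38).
297

Using Chinese Remainder Theorem:
M = 15 × 38 = 570
M1 = 38, M2 = 15
y1 = 38^(-1) mod 15 = 2
y2 = 15^(-1) mod 38 = 33
x = (12×38×2 + 31×15×33) mod 570 = 297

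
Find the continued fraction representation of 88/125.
[0; 1, 2, 2, 1, 1, 1, 4]

Euclidean algorithm steps:
88 = 0 × 125 + 88
125 = 1 × 88 + 37
88 = 2 × 37 + 14
37 = 2 × 14 + 9
14 = 1 × 9 + 5
9 = 1 × 5 + 4
5 = 1 × 4 + 1
4 = 4 × 1 + 0
Continued fraction: [0; 1, 2, 2, 1, 1, 1, 4]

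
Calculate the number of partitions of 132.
6620830889

p(n) counts ways to write n as a sum of positive integers (order ignored).
Euler's pentagonal recurrence: p(k) = p(k-1) + p(k-2) - p(k-5) - p(k-7) + p(k-12) + p(k-15) - ... (offsets j(3j∓1)/2, signs ++--, p(0)=1, p(<0)=0).
DP table for k = 0..131: p(0)=1, p(1)=1, p(2)=2, p(3)=3, p(4)=5, p(5)=7, p(6)=11, p(7)=15, p(8)=22, p(9)=30, p(10)=42, p(11)=56, p(12)=77, p(13)=101, p(14)=135, p(15)=176, p(16)=231, p(17)=297, p(18)=385, p(19)=490, p(20)=627, p(21)=792, p(22)=1002, p(23)=1255, p(24)=1575, p(25)=1958, p(26)=2436, p(27)=3010, p(28)=3718, p(29)=4565, p(30)=5604, p(31)=6842, p(32)=8349, p(33)=10143, p(34)=12310, p(35)=14883, p(36)=17977, p(37)=21637, p(38)=26015, p(39)=31185, p(40)=37338, p(41)=44583, p(42)=53174, p(43)=63261, p(44)=75175, p(45)=89134, p(46)=105558, p(47)=124754, p(48)=147273, p(49)=173525, p(50)=204226, p(51)=239943, p(52)=281589, p(53)=329931, p(54)=386155, p(55)=451276, p(56)=526823, p(57)=614154, p(58)=715220, p(59)=831820, p(60)=966467, p(61)=1121505, p(62)=1300156, p(63)=1505499, p(64)=1741630, p(65)=2012558, p(66)=2323520, p(67)=2679689, p(68)=3087735, p(69)=3554345, p(70)=4087968, p(71)=4697205, p(72)=5392783, p(73)=6185689, p(74)=7089500, p(75)=8118264, p(76)=9289091, p(77)=10619863, p(78)=12132164, p(79)=13848650, p(80)=15796476, p(81)=18004327, p(82)=20506255, p(83)=23338469, p(84)=26543660, p(85)=30167357, p(86)=34262962, p(87)=38887673, p(88)=44108109, p(89)=49995925, p(90)=56634173, p(91)=64112359, p(92)=72533807, p(93)=82010177, p(94)=92669720, p(95)=104651419, p(96)=118114304, p(97)=133230930, p(98)=150198136, p(99)=169229875, p(100)=190569292, p(101)=214481126, p(102)=241265379, p(103)=271248950, p(104)=304801365, p(105)=342325709, p(106)=384276336, p(107)=431149389, p(108)=483502844, p(109)=541946240, p(110)=607163746, p(111)=679903203, p(112)=761002156, p(113)=851376628, p(114)=952050665, p(115)=1064144451, p(116)=1188908248, p(117)=1327710076, p(118)=1482074143, p(119)=1653668665, p(120)=1844349560, p(121)=2056148051, p(122)=2291320912, p(123)=2552338241, p(124)=2841940500, p(125)=3163127352, p(126)=3519222692, p(127)=3913864295, p(128)=4351078600, p(129)=4835271870, p(130)=5371315400, p(131)=5964539504.
Final step: p(132) = p(131) + p(130) - p(127) - p(125) + p(120) + p(117) - p(110) - p(106) + p(97) + p(92) - p(81) - p(75) + p(62) + p(55) - p(40) - p(32) + p(15) + p(6)
= 5964539504 + 5371315400 - 3913864295 - 3163127352 + 1844349560 + 1327710076 - 607163746 - 384276336 + 133230930 + 72533807 - 18004327 - 8118264 + 1300156 + 451276 - 37338 - 8349 + 176 + 11
= 6620830889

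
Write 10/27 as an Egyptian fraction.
1/3 + 1/27

Greedy algorithm:
10/27: ceiling(27/10) = 3, use 1/3
1/27: ceiling(27/1) = 27, use 1/27
Result: 10/27 = 1/3 + 1/27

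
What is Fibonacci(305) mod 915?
310

Matrix identity: Q^n = [[F_(n+1), F_n], [F_n, F_(n-1)]] with Q = [[1,1],[1,0]].
n = 305 = 100110001₂. Square-and-multiply, entries mod 915:
Q^1 = [[1,1],[1,0]]
Q^2 = (Q^1)² = [[2,1],[1,1]]
Q^4 = (Q^2)² = [[5,3],[3,2]]
Q^9 = (Q^4)²·Q = [[55,34],[34,21]]
Q^19 = (Q^9)²·Q = [[360,521],[521,754]]
Q^38 = (Q^19)² = [[271,284],[284,902]]
Q^76 = (Q^38)² = [[377,72],[72,305]]
Q^152 = (Q^76)² = [[913,609],[609,304]]
Q^305 = (Q^152)²·Q = [[313,310],[310,3]]
F_305 mod 915 = Q^305[0][1] = 310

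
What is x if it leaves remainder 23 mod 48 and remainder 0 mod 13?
455

Using Chinese Remainder Theorem:
M = 48 × 13 = 624
M1 = 13, M2 = 48
y1 = 13^(-1) mod 48 = 37
y2 = 48^(-1) mod 13 = 3
x = (23×13×37 + 0×48×3) mod 624 = 455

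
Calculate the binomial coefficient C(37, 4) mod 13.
5

Using Lucas' theorem:
Write n=37 and k=4 in base 13:
n in base 13: [2, 11]
k in base 13: [0, 4]
C(37,4) mod 13 = ∏ C(n_i, k_i) mod 13
Digit binomials (mod 13): C(2,0) = 1; C(11,4) = 330 ≡ 5
Product: 1 × 5 = 5 ≡ 5 (mod 13)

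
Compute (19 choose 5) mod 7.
1

Using Lucas' theorem:
Write n=19 and k=5 in base 7:
n in base 7: [2, 5]
k in base 7: [0, 5]
C(19,5) mod 7 = ∏ C(n_i, k_i) mod 7
Digit binomials (mod 7): C(2,0) = 1; C(5,5) = 1
Product: 1 × 1 = 1 ≡ 1 (mod 7)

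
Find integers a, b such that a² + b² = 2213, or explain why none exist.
2² + 47² (a=2, b=47)

Factorization: 2213 = 2213
By Fermat: n is sum of two squares iff every prime p ≡ 3 (mod 4) appears to even power.
All primes ≡ 3 (mod 4) appear to even power.
Search a = 0, 1, 2, … for 2213 - a² a perfect square: first hit at a = 2: 2213 - 4 = 2209 = 47².
2213 = 2² + 47² = 4 + 2209 ✓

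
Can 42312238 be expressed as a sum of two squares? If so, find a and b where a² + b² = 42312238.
Not possible

Factorization: 42312238 = 2 × 37 × 83^3
By Fermat: n is sum of two squares iff every prime p ≡ 3 (mod 4) appears to even power.
Prime(s) ≡ 3 (mod 4) with odd exponent: [(83, 3)]
Therefore 42312238 cannot be expressed as a² + b².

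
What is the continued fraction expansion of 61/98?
[0; 1, 1, 1, 1, 1, 5, 2]

Euclidean algorithm steps:
61 = 0 × 98 + 61
98 = 1 × 61 + 37
61 = 1 × 37 + 24
37 = 1 × 24 + 13
24 = 1 × 13 + 11
13 = 1 × 11 + 2
11 = 5 × 2 + 1
2 = 2 × 1 + 0
Continued fraction: [0; 1, 1, 1, 1, 1, 5, 2]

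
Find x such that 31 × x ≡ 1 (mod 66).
49

gcd(31, 66) = 1, so the inverse exists.
Extended Euclidean algorithm on (66, 31):
66 = 2 × 31 + 4  ⟹  4 = (1)·66 + (-2)·31
31 = 7 × 4 + 3  ⟹  3 = (-7)·66 + (15)·31
4 = 1 × 3 + 1  ⟹  1 = (8)·66 + (-17)·31
So (-17)·31 ≡ 1 (mod 66), i.e. 31^(-1) ≡ -17 ≡ 49 (mod 66).
Check: 31 × 49 = 1519 ≡ 1 (mod 66)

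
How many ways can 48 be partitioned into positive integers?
147273

p(n) counts ways to write n as a sum of positive integers (order ignored).
Euler's pentagonal recurrence: p(k) = p(k-1) + p(k-2) - p(k-5) - p(k-7) + p(k-12) + p(k-15) - ... (offsets j(3j∓1)/2, signs ++--, p(0)=1, p(<0)=0).
DP table for k = 0..47: p(0)=1, p(1)=1, p(2)=2, p(3)=3, p(4)=5, p(5)=7, p(6)=11, p(7)=15, p(8)=22, p(9)=30, p(10)=42, p(11)=56, p(12)=77, p(13)=101, p(14)=135, p(15)=176, p(16)=231, p(17)=297, p(18)=385, p(19)=490, p(20)=627, p(21)=792, p(22)=1002, p(23)=1255, p(24)=1575, p(25)=1958, p(26)=2436, p(27)=3010, p(28)=3718, p(29)=4565, p(30)=5604, p(31)=6842, p(32)=8349, p(33)=10143, p(34)=12310, p(35)=14883, p(36)=17977, p(37)=21637, p(38)=26015, p(39)=31185, p(40)=37338, p(41)=44583, p(42)=53174, p(43)=63261, p(44)=75175, p(45)=89134, p(46)=105558, p(47)=124754.
Final step: p(48) = p(47) + p(46) - p(43) - p(41) + p(36) + p(33) - p(26) - p(22) + p(13) + p(8)
= 124754 + 105558 - 63261 - 44583 + 17977 + 10143 - 2436 - 1002 + 101 + 22
= 147273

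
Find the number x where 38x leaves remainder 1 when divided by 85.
47

gcd(38, 85) = 1, so the inverse exists.
Extended Euclidean algorithm on (85, 38):
85 = 2 × 38 + 9  ⟹  9 = (1)·85 + (-2)·38
38 = 4 × 9 + 2  ⟹  2 = (-4)·85 + (9)·38
9 = 4 × 2 + 1  ⟹  1 = (17)·85 + (-38)·38
So (-38)·38 ≡ 1 (mod 85), i.e. 38^(-1) ≡ -38 ≡ 47 (mod 85).
Check: 38 × 47 = 1786 ≡ 1 (mod 85)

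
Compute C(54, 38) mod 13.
0

Using Lucas' theorem:
Write n=54 and k=38 in base 13:
n in base 13: [4, 2]
k in base 13: [2, 12]
C(54,38) mod 13 = ∏ C(n_i, k_i) mod 13
Digit binomials (mod 13): C(4,2) = 6; C(2,12) = 0 (k_i > n_i)
Product: 6 × 0 = 0 ≡ 0 (mod 13)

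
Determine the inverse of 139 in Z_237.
133

gcd(139, 237) = 1, so the inverse exists.
Extended Euclidean algorithm on (237, 139):
237 = 1 × 139 + 98  ⟹  98 = (1)·237 + (-1)·139
139 = 1 × 98 + 41  ⟹  41 = (-1)·237 + (2)·139
98 = 2 × 41 + 16  ⟹  16 = (3)·237 + (-5)·139
41 = 2 × 16 + 9  ⟹  9 = (-7)·237 + (12)·139
16 = 1 × 9 + 7  ⟹  7 = (10)·237 + (-17)·139
9 = 1 × 7 + 2  ⟹  2 = (-17)·237 + (29)·139
7 = 3 × 2 + 1  ⟹  1 = (61)·237 + (-104)·139
So (-104)·139 ≡ 1 (mod 237), i.e. 139^(-1) ≡ -104 ≡ 133 (mod 237).
Check: 139 × 133 = 18487 ≡ 1 (mod 237)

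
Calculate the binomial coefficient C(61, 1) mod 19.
4

Using Lucas' theorem:
Write n=61 and k=1 in base 19:
n in base 19: [3, 4]
k in base 19: [0, 1]
C(61,1) mod 19 = ∏ C(n_i, k_i) mod 19
Digit binomials (mod 19): C(3,0) = 1; C(4,1) = 4
Product: 1 × 4 = 4 ≡ 4 (mod 19)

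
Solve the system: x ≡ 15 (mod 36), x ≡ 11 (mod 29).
591

Using Chinese Remainder Theorem:
M = 36 × 29 = 1044
M1 = 29, M2 = 36
y1 = 29^(-1) mod 36 = 5
y2 = 36^(-1) mod 29 = 25
x = (15×29×5 + 11×36×25) mod 1044 = 591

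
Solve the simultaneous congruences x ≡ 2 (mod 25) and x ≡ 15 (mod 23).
452

Using Chinese Remainder Theorem:
M = 25 × 23 = 575
M1 = 23, M2 = 25
y1 = 23^(-1) mod 25 = 12
y2 = 25^(-1) mod 23 = 12
x = (2×23×12 + 15×25×12) mod 575 = 452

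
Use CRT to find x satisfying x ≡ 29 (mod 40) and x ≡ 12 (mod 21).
789

Using Chinese Remainder Theorem:
M = 40 × 21 = 840
M1 = 21, M2 = 40
y1 = 21^(-1) mod 40 = 21
y2 = 40^(-1) mod 21 = 10
x = (29×21×21 + 12×40×10) mod 840 = 789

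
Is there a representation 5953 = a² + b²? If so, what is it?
52² + 57² (a=52, b=57)

Factorization: 5953 = 5953
By Fermat: n is sum of two squares iff every prime p ≡ 3 (mod 4) appears to even power.
All primes ≡ 3 (mod 4) appear to even power.
Search a = 0, 1, 2, … for 5953 - a² a perfect square: first hit at a = 52: 5953 - 2704 = 3249 = 57².
5953 = 52² + 57² = 2704 + 3249 ✓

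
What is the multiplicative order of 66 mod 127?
42

127 is prime, so ord(66) divides φ(127) = 126.
Divisors of 126: 1, 2, 3, 6, 7, 9, 14, 18, 21, 42, 63, 126.
Repeated squaring: 66^1 ≡ 66, 66^2 ≡ 38, 66^4 ≡ 47, 66^8 ≡ 50, 66^16 ≡ 87, 66^32 ≡ 76, 66^64 ≡ 61 (mod 127).
Test 66^d mod 127 for each divisor d in increasing order:
66^1 ≡ 66
66^2 ≡ 38
66^3 = 66^2·66^1 ≡ 95
66^6 = 66^4·66^2 ≡ 8
66^7 = 66^4·66^2·66^1 ≡ 20
66^9 = 66^8·66^1 ≡ 125
66^14 = 66^8·66^4·66^2 ≡ 19
66^18 = 66^16·66^2 ≡ 4
66^21 = 66^16·66^4·66^1 ≡ 126
66^42 = 66^32·66^8·66^2 ≡ 1  ← first divisor giving 1
The order is 42.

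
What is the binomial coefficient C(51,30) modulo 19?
4

Using Lucas' theorem:
Write n=51 and k=30 in base 19:
n in base 19: [2, 13]
k in base 19: [1, 11]
C(51,30) mod 19 = ∏ C(n_i, k_i) mod 19
Digit binomials (mod 19): C(2,1) = 2; C(13,11) = 78 ≡ 2
Product: 2 × 2 = 4 ≡ 4 (mod 19)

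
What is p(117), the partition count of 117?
1327710076

p(n) counts ways to write n as a sum of positive integers (order ignored).
Euler's pentagonal recurrence: p(k) = p(k-1) + p(k-2) - p(k-5) - p(k-7) + p(k-12) + p(k-15) - ... (offsets j(3j∓1)/2, signs ++--, p(0)=1, p(<0)=0).
DP table for k = 0..116: p(0)=1, p(1)=1, p(2)=2, p(3)=3, p(4)=5, p(5)=7, p(6)=11, p(7)=15, p(8)=22, p(9)=30, p(10)=42, p(11)=56, p(12)=77, p(13)=101, p(14)=135, p(15)=176, p(16)=231, p(17)=297, p(18)=385, p(19)=490, p(20)=627, p(21)=792, p(22)=1002, p(23)=1255, p(24)=1575, p(25)=1958, p(26)=2436, p(27)=3010, p(28)=3718, p(29)=4565, p(30)=5604, p(31)=6842, p(32)=8349, p(33)=10143, p(34)=12310, p(35)=14883, p(36)=17977, p(37)=21637, p(38)=26015, p(39)=31185, p(40)=37338, p(41)=44583, p(42)=53174, p(43)=63261, p(44)=75175, p(45)=89134, p(46)=105558, p(47)=124754, p(48)=147273, p(49)=173525, p(50)=204226, p(51)=239943, p(52)=281589, p(53)=329931, p(54)=386155, p(55)=451276, p(56)=526823, p(57)=614154, p(58)=715220, p(59)=831820, p(60)=966467, p(61)=1121505, p(62)=1300156, p(63)=1505499, p(64)=1741630, p(65)=2012558, p(66)=2323520, p(67)=2679689, p(68)=3087735, p(69)=3554345, p(70)=4087968, p(71)=4697205, p(72)=5392783, p(73)=6185689, p(74)=7089500, p(75)=8118264, p(76)=9289091, p(77)=10619863, p(78)=12132164, p(79)=13848650, p(80)=15796476, p(81)=18004327, p(82)=20506255, p(83)=23338469, p(84)=26543660, p(85)=30167357, p(86)=34262962, p(87)=38887673, p(88)=44108109, p(89)=49995925, p(90)=56634173, p(91)=64112359, p(92)=72533807, p(93)=82010177, p(94)=92669720, p(95)=104651419, p(96)=118114304, p(97)=133230930, p(98)=150198136, p(99)=169229875, p(100)=190569292, p(101)=214481126, p(102)=241265379, p(103)=271248950, p(104)=304801365, p(105)=342325709, p(106)=384276336, p(107)=431149389, p(108)=483502844, p(109)=541946240, p(110)=607163746, p(111)=679903203, p(112)=761002156, p(113)=851376628, p(114)=952050665, p(115)=1064144451, p(116)=1188908248.
Final step: p(117) = p(116) + p(115) - p(112) - p(110) + p(105) + p(102) - p(95) - p(91) + p(82) + p(77) - p(66) - p(60) + p(47) + p(40) - p(25) - p(17) + p(0)
= 1188908248 + 1064144451 - 761002156 - 607163746 + 342325709 + 241265379 - 104651419 - 64112359 + 20506255 + 10619863 - 2323520 - 966467 + 124754 + 37338 - 1958 - 297 + 1
= 1327710076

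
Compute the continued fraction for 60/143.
[0; 2, 2, 1, 1, 1, 1, 4]

Euclidean algorithm steps:
60 = 0 × 143 + 60
143 = 2 × 60 + 23
60 = 2 × 23 + 14
23 = 1 × 14 + 9
14 = 1 × 9 + 5
9 = 1 × 5 + 4
5 = 1 × 4 + 1
4 = 4 × 1 + 0
Continued fraction: [0; 2, 2, 1, 1, 1, 1, 4]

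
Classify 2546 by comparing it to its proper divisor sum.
deficient

Proper divisors of 2546: sum = 1 + 2 + 19 + 38 + 67 + 134 + 1273 = 1534
Since 1534 < 2546, 2546 is deficient.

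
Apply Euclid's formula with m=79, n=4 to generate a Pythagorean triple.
(6225, 632, 6257)

Euclid's formula: a = m² - n², b = 2mn, c = m² + n²
m = 79, n = 4
a = 79² - 4² = 6241 - 16 = 6225
b = 2 × 79 × 4 = 632
c = 79² + 4² = 6241 + 16 = 6257
Verification: 6225² + 632² = 38750625 + 399424 = 39150049 = 6257² ✓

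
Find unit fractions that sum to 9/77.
1/9 + 1/174 + 1/40194

Greedy algorithm:
9/77: ceiling(77/9) = 9, use 1/9
4/693: ceiling(693/4) = 174, use 1/174
1/40194: ceiling(40194/1) = 40194, use 1/40194
Result: 9/77 = 1/9 + 1/174 + 1/40194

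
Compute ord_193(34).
192

193 is prime, so ord(34) divides φ(193) = 192.
Divisors of 192: 1, 2, 3, 4, 6, 8, 12, 16, 24, 32, 48, 64, 96, 192.
Repeated squaring: 34^1 ≡ 34, 34^2 ≡ 191, 34^4 ≡ 4, 34^8 ≡ 16, 34^16 ≡ 63, 34^32 ≡ 109, 34^64 ≡ 108, 34^128 ≡ 84 (mod 193).
Test 34^d mod 193 for each divisor d in increasing order:
34^1 ≡ 34
34^2 ≡ 191
34^3 = 34^2·34^1 ≡ 125
34^4 ≡ 4
34^6 = 34^4·34^2 ≡ 185
34^8 ≡ 16
34^12 = 34^8·34^4 ≡ 64
34^16 ≡ 63
34^24 = 34^16·34^8 ≡ 43
34^32 ≡ 109
34^48 = 34^32·34^16 ≡ 112
34^64 ≡ 108
34^96 = 34^64·34^32 ≡ 192
34^192 = 34^128·34^64 ≡ 1  ← first divisor giving 1
The order is 192.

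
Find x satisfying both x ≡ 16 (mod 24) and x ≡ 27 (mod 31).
616

Using Chinese Remainder Theorem:
M = 24 × 31 = 744
M1 = 31, M2 = 24
y1 = 31^(-1) mod 24 = 7
y2 = 24^(-1) mod 31 = 22
x = (16×31×7 + 27×24×22) mod 744 = 616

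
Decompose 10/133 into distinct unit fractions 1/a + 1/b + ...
1/14 + 1/266

Greedy algorithm:
10/133: ceiling(133/10) = 14, use 1/14
1/266: ceiling(266/1) = 266, use 1/266
Result: 10/133 = 1/14 + 1/266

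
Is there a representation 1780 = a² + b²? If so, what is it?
4² + 42² (a=4, b=42)

Factorization: 1780 = 2^2 × 5 × 89
By Fermat: n is sum of two squares iff every prime p ≡ 3 (mod 4) appears to even power.
All primes ≡ 3 (mod 4) appear to even power.
Search a = 0, 1, 2, … for 1780 - a² a perfect square: first hit at a = 4: 1780 - 16 = 1764 = 42².
1780 = 4² + 42² = 16 + 1764 ✓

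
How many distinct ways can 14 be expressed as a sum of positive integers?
135

p(n) counts ways to write n as a sum of positive integers (order ignored).
Euler's pentagonal recurrence: p(k) = p(k-1) + p(k-2) - p(k-5) - p(k-7) + p(k-12) + p(k-15) - ... (offsets j(3j∓1)/2, signs ++--, p(0)=1, p(<0)=0).
DP table for k = 0..13: p(0)=1, p(1)=1, p(2)=2, p(3)=3, p(4)=5, p(5)=7, p(6)=11, p(7)=15, p(8)=22, p(9)=30, p(10)=42, p(11)=56, p(12)=77, p(13)=101.
Final step: p(14) = p(13) + p(12) - p(9) - p(7) + p(2)
= 101 + 77 - 30 - 15 + 2
= 135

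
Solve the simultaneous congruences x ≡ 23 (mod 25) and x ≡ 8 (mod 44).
448

Using Chinese Remainder Theorem:
M = 25 × 44 = 1100
M1 = 44, M2 = 25
y1 = 44^(-1) mod 25 = 4
y2 = 25^(-1) mod 44 = 37
x = (23×44×4 + 8×25×37) mod 1100 = 448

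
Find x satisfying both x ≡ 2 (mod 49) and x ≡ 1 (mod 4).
149

Using Chinese Remainder Theorem:
M = 49 × 4 = 196
M1 = 4, M2 = 49
y1 = 4^(-1) mod 49 = 37
y2 = 49^(-1) mod 4 = 1
x = (2×4×37 + 1×49×1) mod 196 = 149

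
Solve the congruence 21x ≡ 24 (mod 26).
x ≡ 16 (mod 26)

gcd(21, 26) = 1, which divides 24, so solutions exist.
Find 21^(-1) mod 26 by the extended Euclidean algorithm:
26 = 1 × 21 + 5  ⟹  5 = (1)·26 + (-1)·21
21 = 4 × 5 + 1  ⟹  1 = (-4)·26 + (5)·21
So (5)·21 ≡ 1 (mod 26), i.e. 21^(-1) ≡ 5 (mod 26).
x ≡ 5 × 24 = 120 ≡ 16 (mod 26).
Check: 21 × 16 = 336 ≡ 24 (mod 26).
Unique solution: x ≡ 16 (mod 26)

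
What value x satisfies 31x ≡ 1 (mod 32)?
31

gcd(31, 32) = 1, so the inverse exists.
Extended Euclidean algorithm on (32, 31):
32 = 1 × 31 + 1  ⟹  1 = (1)·32 + (-1)·31
So (-1)·31 ≡ 1 (mod 32), i.e. 31^(-1) ≡ -1 ≡ 31 (mod 32).
Check: 31 × 31 = 961 ≡ 1 (mod 32)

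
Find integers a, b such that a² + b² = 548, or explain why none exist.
8² + 22² (a=8, b=22)

Factorization: 548 = 2^2 × 137
By Fermat: n is sum of two squares iff every prime p ≡ 3 (mod 4) appears to even power.
All primes ≡ 3 (mod 4) appear to even power.
Search a = 0, 1, 2, … for 548 - a² a perfect square: first hit at a = 8: 548 - 64 = 484 = 22².
548 = 8² + 22² = 64 + 484 ✓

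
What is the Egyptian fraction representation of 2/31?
1/16 + 1/496

Greedy algorithm:
2/31: ceiling(31/2) = 16, use 1/16
1/496: ceiling(496/1) = 496, use 1/496
Result: 2/31 = 1/16 + 1/496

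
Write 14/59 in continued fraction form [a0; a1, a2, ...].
[0; 4, 4, 1, 2]

Euclidean algorithm steps:
14 = 0 × 59 + 14
59 = 4 × 14 + 3
14 = 4 × 3 + 2
3 = 1 × 2 + 1
2 = 2 × 1 + 0
Continued fraction: [0; 4, 4, 1, 2]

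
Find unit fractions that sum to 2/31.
1/16 + 1/496

Greedy algorithm:
2/31: ceiling(31/2) = 16, use 1/16
1/496: ceiling(496/1) = 496, use 1/496
Result: 2/31 = 1/16 + 1/496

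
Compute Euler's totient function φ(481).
432

481 = 13 × 37
φ(n) = n × ∏(1 - 1/p) for each prime p dividing n
φ(481) = 481 × (1 - 1/13) × (1 - 1/37) = 432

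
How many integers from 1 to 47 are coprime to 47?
46

47 = 47
φ(n) = n × ∏(1 - 1/p) for each prime p dividing n
φ(47) = 47 × (1 - 1/47) = 46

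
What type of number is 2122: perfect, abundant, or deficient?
deficient

Proper divisors of 2122: sum = 1 + 2 + 1061 = 1064
Since 1064 < 2122, 2122 is deficient.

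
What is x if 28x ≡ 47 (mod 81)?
x ≡ 74 (mod 81)

gcd(28, 81) = 1, which divides 47, so solutions exist.
Find 28^(-1) mod 81 by the extended Euclidean algorithm:
81 = 2 × 28 + 25  ⟹  25 = (1)·81 + (-2)·28
28 = 1 × 25 + 3  ⟹  3 = (-1)·81 + (3)·28
25 = 8 × 3 + 1  ⟹  1 = (9)·81 + (-26)·28
So (-26)·28 ≡ 1 (mod 81), i.e. 28^(-1) ≡ -26 ≡ 55 (mod 81).
x ≡ 55 × 47 = 2585 ≡ 74 (mod 81).
Check: 28 × 74 = 2072 ≡ 47 (mod 81).
Unique solution: x ≡ 74 (mod 81)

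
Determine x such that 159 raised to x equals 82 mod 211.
108

Baby-step giant-step with step n = ⌈√211⌉ = 15.
Baby steps 159^j mod 211 (j:value) for j=0..14: 0:1, 1:159, 2:172, 3:129, 4:44, 5:33, 6:183, 7:190, 8:37, 9:186, 10:34, 11:131, 12:151, 13:166, 14:19.
Giant-step multiplier: 159^(-15) ≡ 159^(210-15) = 159^195 ≡ 63 (mod 211).
Giant steps γ_i = 82·63^i mod 211: γ_0=82, γ_1=102, γ_2=96, γ_3=140, γ_4=169, γ_5=97, γ_6=203, γ_7=129 (in table at j=3).
x = i·n + j = 7·15 + 3 = 108.
Check: 159^108 ≡ 82 (mod 211).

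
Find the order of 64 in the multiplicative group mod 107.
53

107 is prime, so ord(64) divides φ(107) = 106.
Divisors of 106: 1, 2, 53, 106.
Repeated squaring: 64^1 ≡ 64, 64^2 ≡ 30, 64^4 ≡ 44, 64^8 ≡ 10, 64^16 ≡ 100, 64^32 ≡ 49, 64^64 ≡ 47 (mod 107).
Test 64^d mod 107 for each divisor d in increasing order:
64^1 ≡ 64
64^2 ≡ 30
64^53 = 64^32·64^16·64^4·64^1 ≡ 1  ← first divisor giving 1
The order is 53.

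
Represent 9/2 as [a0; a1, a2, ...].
[4; 2]

Euclidean algorithm steps:
9 = 4 × 2 + 1
2 = 2 × 1 + 0
Continued fraction: [4; 2]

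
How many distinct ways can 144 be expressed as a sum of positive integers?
22540654445

p(n) counts ways to write n as a sum of positive integers (order ignored).
Euler's pentagonal recurrence: p(k) = p(k-1) + p(k-2) - p(k-5) - p(k-7) + p(k-12) + p(k-15) - ... (offsets j(3j∓1)/2, signs ++--, p(0)=1, p(<0)=0).
DP table for k = 0..143: p(0)=1, p(1)=1, p(2)=2, p(3)=3, p(4)=5, p(5)=7, p(6)=11, p(7)=15, p(8)=22, p(9)=30, p(10)=42, p(11)=56, p(12)=77, p(13)=101, p(14)=135, p(15)=176, p(16)=231, p(17)=297, p(18)=385, p(19)=490, p(20)=627, p(21)=792, p(22)=1002, p(23)=1255, p(24)=1575, p(25)=1958, p(26)=2436, p(27)=3010, p(28)=3718, p(29)=4565, p(30)=5604, p(31)=6842, p(32)=8349, p(33)=10143, p(34)=12310, p(35)=14883, p(36)=17977, p(37)=21637, p(38)=26015, p(39)=31185, p(40)=37338, p(41)=44583, p(42)=53174, p(43)=63261, p(44)=75175, p(45)=89134, p(46)=105558, p(47)=124754, p(48)=147273, p(49)=173525, p(50)=204226, p(51)=239943, p(52)=281589, p(53)=329931, p(54)=386155, p(55)=451276, p(56)=526823, p(57)=614154, p(58)=715220, p(59)=831820, p(60)=966467, p(61)=1121505, p(62)=1300156, p(63)=1505499, p(64)=1741630, p(65)=2012558, p(66)=2323520, p(67)=2679689, p(68)=3087735, p(69)=3554345, p(70)=4087968, p(71)=4697205, p(72)=5392783, p(73)=6185689, p(74)=7089500, p(75)=8118264, p(76)=9289091, p(77)=10619863, p(78)=12132164, p(79)=13848650, p(80)=15796476, p(81)=18004327, p(82)=20506255, p(83)=23338469, p(84)=26543660, p(85)=30167357, p(86)=34262962, p(87)=38887673, p(88)=44108109, p(89)=49995925, p(90)=56634173, p(91)=64112359, p(92)=72533807, p(93)=82010177, p(94)=92669720, p(95)=104651419, p(96)=118114304, p(97)=133230930, p(98)=150198136, p(99)=169229875, p(100)=190569292, p(101)=214481126, p(102)=241265379, p(103)=271248950, p(104)=304801365, p(105)=342325709, p(106)=384276336, p(107)=431149389, p(108)=483502844, p(109)=541946240, p(110)=607163746, p(111)=679903203, p(112)=761002156, p(113)=851376628, p(114)=952050665, p(115)=1064144451, p(116)=1188908248, p(117)=1327710076, p(118)=1482074143, p(119)=1653668665, p(120)=1844349560, p(121)=2056148051, p(122)=2291320912, p(123)=2552338241, p(124)=2841940500, p(125)=3163127352, p(126)=3519222692, p(127)=3913864295, p(128)=4351078600, p(129)=4835271870, p(130)=5371315400, p(131)=5964539504, p(132)=6620830889, p(133)=7346629512, p(134)=8149040695, p(135)=9035836076, p(136)=10015581680, p(137)=11097645016, p(138)=12292341831, p(139)=13610949895, p(140)=15065878135, p(141)=16670689208, p(142)=18440293320, p(143)=20390982757.
Final step: p(144) = p(143) + p(142) - p(139) - p(137) + p(132) + p(129) - p(122) - p(118) + p(109) + p(104) - p(93) - p(87) + p(74) + p(67) - p(52) - p(44) + p(27) + p(18)
= 20390982757 + 18440293320 - 13610949895 - 11097645016 + 6620830889 + 4835271870 - 2291320912 - 1482074143 + 541946240 + 304801365 - 82010177 - 38887673 + 7089500 + 2679689 - 281589 - 75175 + 3010 + 385
= 22540654445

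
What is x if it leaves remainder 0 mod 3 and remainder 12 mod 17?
12

Using Chinese Remainder Theorem:
M = 3 × 17 = 51
M1 = 17, M2 = 3
y1 = 17^(-1) mod 3 = 2
y2 = 3^(-1) mod 17 = 6
x = (0×17×2 + 12×3×6) mod 51 = 12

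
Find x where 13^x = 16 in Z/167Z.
8

Baby-step giant-step with step n = ⌈√167⌉ = 13.
Baby steps 13^j mod 167 (j:value) for j=0..12: 0:1, 1:13, 2:2, 3:26, 4:4, 5:52, 6:8, 7:104, 8:16, 9:41, 10:32, 11:82, 12:64.
h = 16 is already in the table at j=8, so x = 8.
Check: 13^8 ≡ 16 (mod 167).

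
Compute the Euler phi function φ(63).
36

63 = 3^2 × 7
φ(n) = n × ∏(1 - 1/p) for each prime p dividing n
φ(63) = 63 × (1 - 1/3) × (1 - 1/7) = 36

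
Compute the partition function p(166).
189334822579

p(n) counts ways to write n as a sum of positive integers (order ignored).
Euler's pentagonal recurrence: p(k) = p(k-1) + p(k-2) - p(k-5) - p(k-7) + p(k-12) + p(k-15) - ... (offsets j(3j∓1)/2, signs ++--, p(0)=1, p(<0)=0).
DP table for k = 0..165: p(0)=1, p(1)=1, p(2)=2, p(3)=3, p(4)=5, p(5)=7, p(6)=11, p(7)=15, p(8)=22, p(9)=30, p(10)=42, p(11)=56, p(12)=77, p(13)=101, p(14)=135, p(15)=176, p(16)=231, p(17)=297, p(18)=385, p(19)=490, p(20)=627, p(21)=792, p(22)=1002, p(23)=1255, p(24)=1575, p(25)=1958, p(26)=2436, p(27)=3010, p(28)=3718, p(29)=4565, p(30)=5604, p(31)=6842, p(32)=8349, p(33)=10143, p(34)=12310, p(35)=14883, p(36)=17977, p(37)=21637, p(38)=26015, p(39)=31185, p(40)=37338, p(41)=44583, p(42)=53174, p(43)=63261, p(44)=75175, p(45)=89134, p(46)=105558, p(47)=124754, p(48)=147273, p(49)=173525, p(50)=204226, p(51)=239943, p(52)=281589, p(53)=329931, p(54)=386155, p(55)=451276, p(56)=526823, p(57)=614154, p(58)=715220, p(59)=831820, p(60)=966467, p(61)=1121505, p(62)=1300156, p(63)=1505499, p(64)=1741630, p(65)=2012558, p(66)=2323520, p(67)=2679689, p(68)=3087735, p(69)=3554345, p(70)=4087968, p(71)=4697205, p(72)=5392783, p(73)=6185689, p(74)=7089500, p(75)=8118264, p(76)=9289091, p(77)=10619863, p(78)=12132164, p(79)=13848650, p(80)=15796476, p(81)=18004327, p(82)=20506255, p(83)=23338469, p(84)=26543660, p(85)=30167357, p(86)=34262962, p(87)=38887673, p(88)=44108109, p(89)=49995925, p(90)=56634173, p(91)=64112359, p(92)=72533807, p(93)=82010177, p(94)=92669720, p(95)=104651419, p(96)=118114304, p(97)=133230930, p(98)=150198136, p(99)=169229875, p(100)=190569292, p(101)=214481126, p(102)=241265379, p(103)=271248950, p(104)=304801365, p(105)=342325709, p(106)=384276336, p(107)=431149389, p(108)=483502844, p(109)=541946240, p(110)=607163746, p(111)=679903203, p(112)=761002156, p(113)=851376628, p(114)=952050665, p(115)=1064144451, p(116)=1188908248, p(117)=1327710076, p(118)=1482074143, p(119)=1653668665, p(120)=1844349560, p(121)=2056148051, p(122)=2291320912, p(123)=2552338241, p(124)=2841940500, p(125)=3163127352, p(126)=3519222692, p(127)=3913864295, p(128)=4351078600, p(129)=4835271870, p(130)=5371315400, p(131)=5964539504, p(132)=6620830889, p(133)=7346629512, p(134)=8149040695, p(135)=9035836076, p(136)=10015581680, p(137)=11097645016, p(138)=12292341831, p(139)=13610949895, p(140)=15065878135, p(141)=16670689208, p(142)=18440293320, p(143)=20390982757, p(144)=22540654445, p(145)=24908858009, p(146)=27517052599, p(147)=30388671978, p(148)=33549419497, p(149)=37027355200, p(150)=40853235313, p(151)=45060624582, p(152)=49686288421, p(153)=54770336324, p(154)=60356673280, p(155)=66493182097, p(156)=73232243759, p(157)=80630964769, p(158)=88751778802, p(159)=97662728555, p(160)=107438159466, p(161)=118159068427, p(162)=129913904637, p(163)=142798995930, p(164)=156919475295, p(165)=172389800255.
Final step: p(166) = p(165) + p(164) - p(161) - p(159) + p(154) + p(151) - p(144) - p(140) + p(131) + p(126) - p(115) - p(109) + p(96) + p(89) - p(74) - p(66) + p(49) + p(40) - p(21) - p(11)
= 172389800255 + 156919475295 - 118159068427 - 97662728555 + 60356673280 + 45060624582 - 22540654445 - 15065878135 + 5964539504 + 3519222692 - 1064144451 - 541946240 + 118114304 + 49995925 - 7089500 - 2323520 + 173525 + 37338 - 792 - 56
= 189334822579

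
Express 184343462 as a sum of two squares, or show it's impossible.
Not possible

Factorization: 184343462 = 2 × 41 × 131^3
By Fermat: n is sum of two squares iff every prime p ≡ 3 (mod 4) appears to even power.
Prime(s) ≡ 3 (mod 4) with odd exponent: [(131, 3)]
Therefore 184343462 cannot be expressed as a² + b².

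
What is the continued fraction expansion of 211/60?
[3; 1, 1, 14, 2]

Euclidean algorithm steps:
211 = 3 × 60 + 31
60 = 1 × 31 + 29
31 = 1 × 29 + 2
29 = 14 × 2 + 1
2 = 2 × 1 + 0
Continued fraction: [3; 1, 1, 14, 2]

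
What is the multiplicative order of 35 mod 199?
99

199 is prime, so ord(35) divides φ(199) = 198.
Divisors of 198: 1, 2, 3, 6, 9, 11, 18, 22, 33, 66, 99, 198.
Repeated squaring: 35^1 ≡ 35, 35^2 ≡ 31, 35^4 ≡ 165, 35^8 ≡ 161, 35^16 ≡ 51, 35^32 ≡ 14, 35^64 ≡ 196, 35^128 ≡ 9 (mod 199).
Test 35^d mod 199 for each divisor d in increasing order:
35^1 ≡ 35
35^2 ≡ 31
35^3 = 35^2·35^1 ≡ 90
35^6 = 35^4·35^2 ≡ 140
35^9 = 35^8·35^1 ≡ 63
35^11 = 35^8·35^2·35^1 ≡ 162
35^18 = 35^16·35^2 ≡ 188
35^22 = 35^16·35^4·35^2 ≡ 175
35^33 = 35^32·35^1 ≡ 92
35^66 = 35^64·35^2 ≡ 106
35^99 = 35^64·35^32·35^2·35^1 ≡ 1  ← first divisor giving 1
The order is 99.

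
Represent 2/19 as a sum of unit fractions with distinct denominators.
1/10 + 1/190

Greedy algorithm:
2/19: ceiling(19/2) = 10, use 1/10
1/190: ceiling(190/1) = 190, use 1/190
Result: 2/19 = 1/10 + 1/190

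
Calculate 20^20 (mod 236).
36

Repeated squaring. Binary of 20 = 10100.
20^1 ≡ 20 (mod 236); 20^2 ≡ 164 (mod 236); 20^4 ≡ 228 (mod 236); 20^8 ≡ 64 (mod 236); 20^16 ≡ 84 (mod 236)
20^20 = 20^4 × 20^16 ≡ 36 (mod 236)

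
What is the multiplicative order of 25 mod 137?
68

137 is prime, so ord(25) divides φ(137) = 136.
Divisors of 136: 1, 2, 4, 8, 17, 34, 68, 136.
Repeated squaring: 25^1 ≡ 25, 25^2 ≡ 77, 25^4 ≡ 38, 25^8 ≡ 74, 25^16 ≡ 133, 25^32 ≡ 16, 25^64 ≡ 119, 25^128 ≡ 50 (mod 137).
Test 25^d mod 137 for each divisor d in increasing order:
25^1 ≡ 25
25^2 ≡ 77
25^4 ≡ 38
25^8 ≡ 74
25^17 = 25^16·25^1 ≡ 37
25^34 = 25^32·25^2 ≡ 136
25^68 = 25^64·25^4 ≡ 1  ← first divisor giving 1
The order is 68.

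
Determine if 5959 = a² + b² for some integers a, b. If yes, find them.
Not possible

Factorization: 5959 = 59 × 101
By Fermat: n is sum of two squares iff every prime p ≡ 3 (mod 4) appears to even power.
Prime(s) ≡ 3 (mod 4) with odd exponent: [(59, 1)]
Therefore 5959 cannot be expressed as a² + b².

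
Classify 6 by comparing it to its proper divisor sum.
perfect

Proper divisors of 6: sum = 1 + 2 + 3 = 6
Since 6 = 6, 6 is perfect.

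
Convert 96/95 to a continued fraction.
[1; 95]

Euclidean algorithm steps:
96 = 1 × 95 + 1
95 = 95 × 1 + 0
Continued fraction: [1; 95]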